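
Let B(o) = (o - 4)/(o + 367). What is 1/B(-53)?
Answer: -314/57 ≈ -5.5088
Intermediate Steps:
B(o) = (-4 + o)/(367 + o)
1/B(-53) = 1/((-4 - 53)/(367 - 53)) = 1/(-57/314) = -314/57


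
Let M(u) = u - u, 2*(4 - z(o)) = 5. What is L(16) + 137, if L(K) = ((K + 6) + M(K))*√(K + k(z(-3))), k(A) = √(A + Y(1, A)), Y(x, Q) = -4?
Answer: 137 + 11*√(64 + 2*I*√10) ≈ 225.11 + 4.3428*I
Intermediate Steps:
z(o) = 3/2 (z(o) = 4 - ½*5 = 4 - 5/2 = 3/2)
M(u) = 0
k(A) = √(-4 + A) (k(A) = √(A - 4) = √(-4 + A))
L(K) = √(K + I*√10/2)*(6 + K) (L(K) = ((K + 6) + 0)*√(K + √(-4 + 3/2)) = ((6 + K) + 0)*√(K + √(-5/2)) = (6 + K)*√(K + I*√10/2) = √(K + I*√10/2)*(6 + K))
L(16) + 137 = √(4*16 + 2*I*√10)*(3 + (½)*16) + 137 = √(64 + 2*I*√10)*(3 + 8) + 137 = √(64 + 2*I*√10)*11 + 137 = 11*√(64 + 2*I*√10) + 137 = 137 + 11*√(64 + 2*I*√10)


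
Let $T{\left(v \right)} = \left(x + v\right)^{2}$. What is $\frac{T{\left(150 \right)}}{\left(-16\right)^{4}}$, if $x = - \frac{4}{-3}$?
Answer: $\frac{51529}{147456} \approx 0.34945$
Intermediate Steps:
$x = \frac{4}{3}$ ($x = \left(-4\right) \left(- \frac{1}{3}\right) = \frac{4}{3} \approx 1.3333$)
$T{\left(v \right)} = \left(\frac{4}{3} + v\right)^{2}$
$\frac{T{\left(150 \right)}}{\left(-16\right)^{4}} = \frac{\frac{1}{9} \left(4 + 3 \cdot 150\right)^{2}}{\left(-16\right)^{4}} = \frac{\frac{1}{9} \left(4 + 450\right)^{2}}{65536} = \frac{454^{2}}{9} \cdot \frac{1}{65536} = \frac{1}{9} \cdot 206116 \cdot \frac{1}{65536} = \frac{206116}{9} \cdot \frac{1}{65536} = \frac{51529}{147456}$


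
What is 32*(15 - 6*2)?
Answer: 96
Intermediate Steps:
32*(15 - 6*2) = 32*(15 - 12) = 32*3 = 96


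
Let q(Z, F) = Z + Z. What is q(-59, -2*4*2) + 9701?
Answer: 9583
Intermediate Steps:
q(Z, F) = 2*Z
q(-59, -2*4*2) + 9701 = 2*(-59) + 9701 = -118 + 9701 = 9583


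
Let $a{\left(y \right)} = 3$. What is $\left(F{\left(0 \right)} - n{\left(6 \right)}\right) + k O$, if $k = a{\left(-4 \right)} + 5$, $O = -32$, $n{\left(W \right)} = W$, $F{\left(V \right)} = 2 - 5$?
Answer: $-265$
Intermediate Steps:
$F{\left(V \right)} = -3$
$k = 8$ ($k = 3 + 5 = 8$)
$\left(F{\left(0 \right)} - n{\left(6 \right)}\right) + k O = \left(-3 - 6\right) + 8 \left(-32\right) = \left(-3 - 6\right) - 256 = -9 - 256 = -265$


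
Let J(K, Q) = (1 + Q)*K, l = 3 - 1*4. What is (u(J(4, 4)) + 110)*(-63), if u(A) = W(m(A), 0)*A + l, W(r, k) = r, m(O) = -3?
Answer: -3087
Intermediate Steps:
l = -1 (l = 3 - 4 = -1)
J(K, Q) = K*(1 + Q)
u(A) = -1 - 3*A (u(A) = -3*A - 1 = -1 - 3*A)
(u(J(4, 4)) + 110)*(-63) = ((-1 - 12*(1 + 4)) + 110)*(-63) = ((-1 - 12*5) + 110)*(-63) = ((-1 - 3*20) + 110)*(-63) = ((-1 - 60) + 110)*(-63) = (-61 + 110)*(-63) = 49*(-63) = -3087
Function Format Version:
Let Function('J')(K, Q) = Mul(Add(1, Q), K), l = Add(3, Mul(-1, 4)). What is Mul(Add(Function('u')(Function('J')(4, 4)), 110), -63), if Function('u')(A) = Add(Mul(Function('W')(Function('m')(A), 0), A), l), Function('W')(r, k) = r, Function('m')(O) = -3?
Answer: -3087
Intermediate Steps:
l = -1 (l = Add(3, -4) = -1)
Function('J')(K, Q) = Mul(K, Add(1, Q))
Function('u')(A) = Add(-1, Mul(-3, A)) (Function('u')(A) = Add(Mul(-3, A), -1) = Add(-1, Mul(-3, A)))
Mul(Add(Function('u')(Function('J')(4, 4)), 110), -63) = Mul(Add(Add(-1, Mul(-3, Mul(4, Add(1, 4)))), 110), -63) = Mul(Add(Add(-1, Mul(-3, Mul(4, 5))), 110), -63) = Mul(Add(Add(-1, Mul(-3, 20)), 110), -63) = Mul(Add(Add(-1, -60), 110), -63) = Mul(Add(-61, 110), -63) = Mul(49, -63) = -3087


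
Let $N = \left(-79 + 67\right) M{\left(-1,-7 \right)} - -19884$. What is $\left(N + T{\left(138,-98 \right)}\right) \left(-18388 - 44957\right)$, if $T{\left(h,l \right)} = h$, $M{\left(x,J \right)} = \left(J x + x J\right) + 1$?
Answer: $-1256891490$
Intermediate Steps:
$M{\left(x,J \right)} = 1 + 2 J x$ ($M{\left(x,J \right)} = \left(J x + J x\right) + 1 = 2 J x + 1 = 1 + 2 J x$)
$N = 19704$ ($N = \left(-79 + 67\right) \left(1 + 2 \left(-7\right) \left(-1\right)\right) - -19884 = - 12 \left(1 + 14\right) + 19884 = \left(-12\right) 15 + 19884 = -180 + 19884 = 19704$)
$\left(N + T{\left(138,-98 \right)}\right) \left(-18388 - 44957\right) = \left(19704 + 138\right) \left(-18388 - 44957\right) = 19842 \left(-63345\right) = -1256891490$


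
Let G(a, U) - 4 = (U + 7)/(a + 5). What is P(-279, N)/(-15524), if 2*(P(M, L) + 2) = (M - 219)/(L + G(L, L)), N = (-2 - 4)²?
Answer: 4525/8708964 ≈ 0.00051958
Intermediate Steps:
N = 36 (N = (-6)² = 36)
G(a, U) = 4 + (7 + U)/(5 + a) (G(a, U) = 4 + (U + 7)/(a + 5) = 4 + (7 + U)/(5 + a))
P(M, L) = -2 + (-219 + M)/(2*(L + (27 + 5*L)/(5 + L))) (P(M, L) = -2 + ((M - 219)/(L + (27 + L + 4*L)/(5 + L)))/2 = -2 + ((-219 + M)/(L + (27 + 5*L)/(5 + L)))/2 = -2 + (-219 + M)/(2*(L + (27 + 5*L)/(5 + L))))
P(-279, N)/(-15524) = ((-1203 - 259*36 - 4*36² + 5*(-279) + 36*(-279))/(2*(27 + 36² + 10*36)))/(-15524) = ((-1203 - 9324 - 4*1296 - 1395 - 10044)/(2*(27 + 1296 + 360)))*(-1/15524) = ((½)*(-1203 - 9324 - 5184 - 1395 - 10044)/1683)*(-1/15524) = ((½)*(1/1683)*(-27150))*(-1/15524) = -4525/561*(-1/15524) = 4525/8708964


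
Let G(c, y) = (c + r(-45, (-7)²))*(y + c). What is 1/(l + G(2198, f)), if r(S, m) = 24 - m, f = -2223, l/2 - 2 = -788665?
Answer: -1/1631651 ≈ -6.1288e-7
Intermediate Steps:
l = -1577326 (l = 4 + 2*(-788665) = 4 - 1577330 = -1577326)
G(c, y) = (-25 + c)*(c + y) (G(c, y) = (c + (24 - 1*(-7)²))*(y + c) = (c + (24 - 1*49))*(c + y) = (c + (24 - 49))*(c + y) = (c - 25)*(c + y) = (-25 + c)*(c + y))
1/(l + G(2198, f)) = 1/(-1577326 + (2198² - 25*2198 - 25*(-2223) + 2198*(-2223))) = 1/(-1577326 + (4831204 - 54950 + 55575 - 4886154)) = 1/(-1577326 - 54325) = 1/(-1631651) = -1/1631651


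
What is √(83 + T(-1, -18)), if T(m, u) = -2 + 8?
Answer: √89 ≈ 9.4340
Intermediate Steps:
T(m, u) = 6
√(83 + T(-1, -18)) = √(83 + 6) = √89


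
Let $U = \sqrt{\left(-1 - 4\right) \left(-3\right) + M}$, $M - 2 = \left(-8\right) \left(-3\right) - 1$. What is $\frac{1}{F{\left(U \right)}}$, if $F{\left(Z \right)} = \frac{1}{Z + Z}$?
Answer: $4 \sqrt{10} \approx 12.649$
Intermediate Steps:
$M = 25$ ($M = 2 - -23 = 2 + \left(24 - 1\right) = 2 + 23 = 25$)
$U = 2 \sqrt{10}$ ($U = \sqrt{\left(-1 - 4\right) \left(-3\right) + 25} = \sqrt{\left(-5\right) \left(-3\right) + 25} = \sqrt{15 + 25} = \sqrt{40} = 2 \sqrt{10} \approx 6.3246$)
$F{\left(Z \right)} = \frac{1}{2 Z}$
$\frac{1}{F{\left(U \right)}} = \frac{1}{\frac{1}{2} \frac{1}{2 \sqrt{10}}} = \frac{1}{\frac{1}{2} \frac{\sqrt{10}}{20}} = \frac{1}{\frac{1}{40} \sqrt{10}} = 4 \sqrt{10}$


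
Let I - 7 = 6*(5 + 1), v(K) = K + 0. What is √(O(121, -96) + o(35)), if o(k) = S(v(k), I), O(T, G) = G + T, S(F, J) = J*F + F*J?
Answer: √3035 ≈ 55.091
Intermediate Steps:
v(K) = K
I = 43 (I = 7 + 6*(5 + 1) = 7 + 6*6 = 7 + 36 = 43)
S(F, J) = 2*F*J (S(F, J) = F*J + F*J = 2*F*J)
o(k) = 86*k (o(k) = 2*k*43 = 86*k)
√(O(121, -96) + o(35)) = √((-96 + 121) + 86*35) = √(25 + 3010) = √3035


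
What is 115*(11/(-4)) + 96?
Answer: -881/4 ≈ -220.25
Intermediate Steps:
115*(11/(-4)) + 96 = 115*(11*(-1/4)) + 96 = 115*(-11/4) + 96 = -1265/4 + 96 = -881/4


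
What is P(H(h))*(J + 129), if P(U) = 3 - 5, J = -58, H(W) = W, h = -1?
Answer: -142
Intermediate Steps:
P(U) = -2
P(H(h))*(J + 129) = -2*(-58 + 129) = -2*71 = -142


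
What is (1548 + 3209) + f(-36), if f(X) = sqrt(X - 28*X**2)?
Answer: 4757 + 6*I*sqrt(1009) ≈ 4757.0 + 190.59*I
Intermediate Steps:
(1548 + 3209) + f(-36) = (1548 + 3209) + sqrt(-36*(1 - 28*(-36))) = 4757 + sqrt(-36*(1 + 1008)) = 4757 + sqrt(-36*1009) = 4757 + sqrt(-36324) = 4757 + 6*I*sqrt(1009)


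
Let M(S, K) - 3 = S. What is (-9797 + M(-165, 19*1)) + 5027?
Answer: -4932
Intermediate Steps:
M(S, K) = 3 + S
(-9797 + M(-165, 19*1)) + 5027 = (-9797 + (3 - 165)) + 5027 = (-9797 - 162) + 5027 = -9959 + 5027 = -4932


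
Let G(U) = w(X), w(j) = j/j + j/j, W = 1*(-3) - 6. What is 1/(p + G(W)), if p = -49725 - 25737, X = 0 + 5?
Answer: -1/75460 ≈ -1.3252e-5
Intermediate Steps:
W = -9 (W = -3 - 6 = -9)
X = 5
w(j) = 2 (w(j) = 1 + 1 = 2)
G(U) = 2
p = -75462
1/(p + G(W)) = 1/(-75462 + 2) = 1/(-75460) = -1/75460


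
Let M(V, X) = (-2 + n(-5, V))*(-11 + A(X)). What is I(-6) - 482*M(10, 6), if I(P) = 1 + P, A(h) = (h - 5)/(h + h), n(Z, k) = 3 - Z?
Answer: 31566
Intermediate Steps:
A(h) = (-5 + h)/(2*h) (A(h) = (-5 + h)/((2*h)) = (-5 + h)*(1/(2*h)) = (-5 + h)/(2*h))
M(V, X) = -66 + 3*(-5 + X)/X (M(V, X) = (-2 + (3 - 1*(-5)))*(-11 + (-5 + X)/(2*X)) = (-2 + (3 + 5))*(-11 + (-5 + X)/(2*X)) = (-2 + 8)*(-11 + (-5 + X)/(2*X)) = 6*(-11 + (-5 + X)/(2*X)) = -66 + 3*(-5 + X)/X)
I(-6) - 482*M(10, 6) = (1 - 6) - 482*(-63 - 15/6) = -5 - 482*(-63 - 15*1/6) = -5 - 482*(-63 - 5/2) = -5 - 482*(-131/2) = -5 + 31571 = 31566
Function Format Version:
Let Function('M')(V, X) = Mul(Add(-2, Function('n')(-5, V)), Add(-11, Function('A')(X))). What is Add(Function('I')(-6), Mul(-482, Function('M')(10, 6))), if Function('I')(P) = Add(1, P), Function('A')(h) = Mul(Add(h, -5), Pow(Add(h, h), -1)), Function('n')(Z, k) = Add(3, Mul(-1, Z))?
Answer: 31566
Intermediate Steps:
Function('A')(h) = Mul(Rational(1, 2), Pow(h, -1), Add(-5, h)) (Function('A')(h) = Mul(Add(-5, h), Pow(Mul(2, h), -1)) = Mul(Add(-5, h), Mul(Rational(1, 2), Pow(h, -1))) = Mul(Rational(1, 2), Pow(h, -1), Add(-5, h)))
Function('M')(V, X) = Add(-66, Mul(3, Pow(X, -1), Add(-5, X))) (Function('M')(V, X) = Mul(Add(-2, Add(3, Mul(-1, -5))), Add(-11, Mul(Rational(1, 2), Pow(X, -1), Add(-5, X)))) = Mul(Add(-2, Add(3, 5)), Add(-11, Mul(Rational(1, 2), Pow(X, -1), Add(-5, X)))) = Mul(Add(-2, 8), Add(-11, Mul(Rational(1, 2), Pow(X, -1), Add(-5, X)))) = Mul(6, Add(-11, Mul(Rational(1, 2), Pow(X, -1), Add(-5, X)))) = Add(-66, Mul(3, Pow(X, -1), Add(-5, X))))
Add(Function('I')(-6), Mul(-482, Function('M')(10, 6))) = Add(Add(1, -6), Mul(-482, Add(-63, Mul(-15, Pow(6, -1))))) = Add(-5, Mul(-482, Add(-63, Mul(-15, Rational(1, 6))))) = Add(-5, Mul(-482, Add(-63, Rational(-5, 2)))) = Add(-5, Mul(-482, Rational(-131, 2))) = Add(-5, 31571) = 31566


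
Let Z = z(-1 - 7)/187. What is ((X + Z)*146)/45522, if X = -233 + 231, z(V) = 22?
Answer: -2336/386937 ≈ -0.0060372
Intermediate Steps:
Z = 2/17 (Z = 22/187 = 22*(1/187) = 2/17 ≈ 0.11765)
X = -2
((X + Z)*146)/45522 = ((-2 + 2/17)*146)/45522 = -32/17*146*(1/45522) = -4672/17*1/45522 = -2336/386937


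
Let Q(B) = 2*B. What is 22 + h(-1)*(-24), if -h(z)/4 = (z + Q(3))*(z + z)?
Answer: -938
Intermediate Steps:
h(z) = -8*z*(6 + z) (h(z) = -4*(z + 2*3)*(z + z) = -4*(z + 6)*2*z = -4*(6 + z)*2*z = -8*z*(6 + z))
22 + h(-1)*(-24) = 22 - 8*(-1)*(6 - 1)*(-24) = 22 - 8*(-1)*5*(-24) = 22 + 40*(-24) = 22 - 960 = -938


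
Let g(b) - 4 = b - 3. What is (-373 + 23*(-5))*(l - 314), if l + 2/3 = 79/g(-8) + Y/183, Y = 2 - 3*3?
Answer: 1113584/7 ≈ 1.5908e+5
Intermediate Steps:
Y = -7 (Y = 2 - 9 = -7)
g(b) = 1 + b (g(b) = 4 + (b - 3) = 4 + (-3 + b) = 1 + b)
l = -5120/427 (l = -⅔ + (79/(1 - 8) - 7/183) = -⅔ + (79/(-7) - 7*1/183) = -⅔ + (79*(-⅐) - 7/183) = -⅔ + (-79/7 - 7/183) = -⅔ - 14506/1281 = -5120/427 ≈ -11.991)
(-373 + 23*(-5))*(l - 314) = (-373 + 23*(-5))*(-5120/427 - 314) = (-373 - 115)*(-139198/427) = -488*(-139198/427) = 1113584/7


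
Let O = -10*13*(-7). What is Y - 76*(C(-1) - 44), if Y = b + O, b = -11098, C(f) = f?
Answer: -6768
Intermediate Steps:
O = 910 (O = -130*(-7) = 910)
Y = -10188 (Y = -11098 + 910 = -10188)
Y - 76*(C(-1) - 44) = -10188 - 76*(-1 - 44) = -10188 - 76*(-45) = -10188 + 3420 = -6768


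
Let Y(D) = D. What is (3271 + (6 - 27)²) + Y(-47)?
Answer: 3665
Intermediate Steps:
(3271 + (6 - 27)²) + Y(-47) = (3271 + (6 - 27)²) - 47 = (3271 + (-21)²) - 47 = (3271 + 441) - 47 = 3712 - 47 = 3665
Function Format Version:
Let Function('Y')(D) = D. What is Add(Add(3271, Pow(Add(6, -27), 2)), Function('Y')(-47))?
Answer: 3665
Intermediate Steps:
Add(Add(3271, Pow(Add(6, -27), 2)), Function('Y')(-47)) = Add(Add(3271, Pow(Add(6, -27), 2)), -47) = Add(Add(3271, Pow(-21, 2)), -47) = Add(Add(3271, 441), -47) = Add(3712, -47) = 3665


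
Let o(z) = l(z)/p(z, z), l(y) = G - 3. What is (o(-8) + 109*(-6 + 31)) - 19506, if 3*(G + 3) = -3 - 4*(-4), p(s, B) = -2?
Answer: -100681/6 ≈ -16780.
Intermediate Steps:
G = 4/3 (G = -3 + (-3 - 4*(-4))/3 = -3 + (-3 - 1*(-16))/3 = -3 + (-3 + 16)/3 = -3 + (1/3)*13 = -3 + 13/3 = 4/3 ≈ 1.3333)
l(y) = -5/3 (l(y) = 4/3 - 3 = -5/3)
o(z) = 5/6 (o(z) = -5/3/(-2) = -5/3*(-1/2) = 5/6)
(o(-8) + 109*(-6 + 31)) - 19506 = (5/6 + 109*(-6 + 31)) - 19506 = (5/6 + 109*25) - 19506 = (5/6 + 2725) - 19506 = 16355/6 - 19506 = -100681/6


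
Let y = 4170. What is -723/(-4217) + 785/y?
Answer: 1265051/3516978 ≈ 0.35970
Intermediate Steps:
-723/(-4217) + 785/y = -723/(-4217) + 785/4170 = -723*(-1/4217) + 785*(1/4170) = 723/4217 + 157/834 = 1265051/3516978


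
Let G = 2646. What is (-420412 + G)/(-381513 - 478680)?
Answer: 417766/860193 ≈ 0.48567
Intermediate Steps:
(-420412 + G)/(-381513 - 478680) = (-420412 + 2646)/(-381513 - 478680) = -417766/(-860193) = -417766*(-1/860193) = 417766/860193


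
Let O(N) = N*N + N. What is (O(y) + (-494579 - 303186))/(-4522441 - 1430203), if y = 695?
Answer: 314045/5952644 ≈ 0.052757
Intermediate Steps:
O(N) = N + N² (O(N) = N² + N = N + N²)
(O(y) + (-494579 - 303186))/(-4522441 - 1430203) = (695*(1 + 695) + (-494579 - 303186))/(-4522441 - 1430203) = (695*696 - 797765)/(-5952644) = (483720 - 797765)*(-1/5952644) = -314045*(-1/5952644) = 314045/5952644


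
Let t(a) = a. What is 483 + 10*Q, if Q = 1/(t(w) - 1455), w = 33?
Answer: 343408/711 ≈ 482.99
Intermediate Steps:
Q = -1/1422 (Q = 1/(33 - 1455) = 1/(-1422) = -1/1422 ≈ -0.00070324)
483 + 10*Q = 483 + 10*(-1/1422) = 483 - 5/711 = 343408/711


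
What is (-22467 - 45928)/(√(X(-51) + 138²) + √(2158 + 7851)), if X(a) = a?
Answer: -68395/(√10009 + √18993) ≈ -287.54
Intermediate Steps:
(-22467 - 45928)/(√(X(-51) + 138²) + √(2158 + 7851)) = (-22467 - 45928)/(√(-51 + 138²) + √(2158 + 7851)) = -68395/(√(-51 + 19044) + √10009) = -68395/(√18993 + √10009) = -68395/(√10009 + √18993)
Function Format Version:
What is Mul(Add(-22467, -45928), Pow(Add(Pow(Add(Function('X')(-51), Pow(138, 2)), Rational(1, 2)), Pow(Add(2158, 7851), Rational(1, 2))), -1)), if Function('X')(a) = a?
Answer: Mul(-68395, Pow(Add(Pow(10009, Rational(1, 2)), Pow(18993, Rational(1, 2))), -1)) ≈ -287.54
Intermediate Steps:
Mul(Add(-22467, -45928), Pow(Add(Pow(Add(Function('X')(-51), Pow(138, 2)), Rational(1, 2)), Pow(Add(2158, 7851), Rational(1, 2))), -1)) = Mul(Add(-22467, -45928), Pow(Add(Pow(Add(-51, Pow(138, 2)), Rational(1, 2)), Pow(Add(2158, 7851), Rational(1, 2))), -1)) = Mul(-68395, Pow(Add(Pow(Add(-51, 19044), Rational(1, 2)), Pow(10009, Rational(1, 2))), -1)) = Mul(-68395, Pow(Add(Pow(18993, Rational(1, 2)), Pow(10009, Rational(1, 2))), -1)) = Mul(-68395, Pow(Add(Pow(10009, Rational(1, 2)), Pow(18993, Rational(1, 2))), -1))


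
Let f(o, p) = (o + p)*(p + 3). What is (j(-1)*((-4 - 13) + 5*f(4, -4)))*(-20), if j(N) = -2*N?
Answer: 680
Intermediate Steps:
f(o, p) = (3 + p)*(o + p) (f(o, p) = (o + p)*(3 + p) = (3 + p)*(o + p))
(j(-1)*((-4 - 13) + 5*f(4, -4)))*(-20) = ((-2*(-1))*((-4 - 13) + 5*((-4)**2 + 3*4 + 3*(-4) + 4*(-4))))*(-20) = (2*(-17 + 5*(16 + 12 - 12 - 16)))*(-20) = (2*(-17 + 5*0))*(-20) = (2*(-17 + 0))*(-20) = (2*(-17))*(-20) = -34*(-20) = 680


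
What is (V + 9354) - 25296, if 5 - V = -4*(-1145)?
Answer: -20517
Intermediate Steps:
V = -4575 (V = 5 - (-4)*(-1145) = 5 - 1*4580 = 5 - 4580 = -4575)
(V + 9354) - 25296 = (-4575 + 9354) - 25296 = 4779 - 25296 = -20517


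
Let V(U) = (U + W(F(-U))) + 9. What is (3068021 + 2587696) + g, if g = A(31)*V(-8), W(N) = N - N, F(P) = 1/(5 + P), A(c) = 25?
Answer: 5655742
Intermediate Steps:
W(N) = 0
V(U) = 9 + U (V(U) = (U + 0) + 9 = U + 9 = 9 + U)
g = 25 (g = 25*(9 - 8) = 25*1 = 25)
(3068021 + 2587696) + g = (3068021 + 2587696) + 25 = 5655717 + 25 = 5655742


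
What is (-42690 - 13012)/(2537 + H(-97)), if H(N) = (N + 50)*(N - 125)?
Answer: -55702/12971 ≈ -4.2943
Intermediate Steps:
H(N) = (-125 + N)*(50 + N) (H(N) = (50 + N)*(-125 + N) = (-125 + N)*(50 + N))
(-42690 - 13012)/(2537 + H(-97)) = (-42690 - 13012)/(2537 + (-6250 + (-97)**2 - 75*(-97))) = -55702/(2537 + (-6250 + 9409 + 7275)) = -55702/(2537 + 10434) = -55702/12971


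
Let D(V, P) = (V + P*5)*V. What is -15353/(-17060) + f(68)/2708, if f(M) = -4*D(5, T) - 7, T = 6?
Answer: 3689313/5774810 ≈ 0.63886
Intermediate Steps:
D(V, P) = V*(V + 5*P) (D(V, P) = (V + 5*P)*V = V*(V + 5*P))
f(M) = -707 (f(M) = -20*(5 + 5*6) - 7 = -20*(5 + 30) - 7 = -20*35 - 7 = -4*175 - 7 = -700 - 7 = -707)
-15353/(-17060) + f(68)/2708 = -15353/(-17060) - 707/2708 = -15353*(-1/17060) - 707*1/2708 = 15353/17060 - 707/2708 = 3689313/5774810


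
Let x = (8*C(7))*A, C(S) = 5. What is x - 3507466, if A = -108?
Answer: -3511786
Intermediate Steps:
x = -4320 (x = (8*5)*(-108) = 40*(-108) = -4320)
x - 3507466 = -4320 - 3507466 = -3511786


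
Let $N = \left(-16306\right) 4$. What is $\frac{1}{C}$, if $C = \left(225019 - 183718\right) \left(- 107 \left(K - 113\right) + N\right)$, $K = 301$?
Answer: $- \frac{1}{3524627340} \approx -2.8372 \cdot 10^{-10}$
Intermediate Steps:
$N = -65224$
$C = -3524627340$ ($C = \left(225019 - 183718\right) \left(- 107 \left(301 - 113\right) - 65224\right) = \left(225019 - 183718\right) \left(\left(-107\right) 188 - 65224\right) = 41301 \left(-20116 - 65224\right) = 41301 \left(-85340\right) = -3524627340$)
$\frac{1}{C} = \frac{1}{-3524627340} = - \frac{1}{3524627340}$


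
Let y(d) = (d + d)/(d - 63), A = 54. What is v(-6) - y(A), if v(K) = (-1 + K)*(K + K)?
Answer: 96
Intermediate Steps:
y(d) = 2*d/(-63 + d) (y(d) = (2*d)/(-63 + d) = 2*d/(-63 + d))
v(K) = 2*K*(-1 + K) (v(K) = (-1 + K)*(2*K) = 2*K*(-1 + K))
v(-6) - y(A) = 2*(-6)*(-1 - 6) - 2*54/(-63 + 54) = 2*(-6)*(-7) - 2*54/(-9) = 84 - 2*54*(-1)/9 = 84 - 1*(-12) = 84 + 12 = 96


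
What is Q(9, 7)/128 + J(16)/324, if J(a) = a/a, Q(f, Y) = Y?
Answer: 599/10368 ≈ 0.057774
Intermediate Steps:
J(a) = 1
Q(9, 7)/128 + J(16)/324 = 7/128 + 1/324 = 599/10368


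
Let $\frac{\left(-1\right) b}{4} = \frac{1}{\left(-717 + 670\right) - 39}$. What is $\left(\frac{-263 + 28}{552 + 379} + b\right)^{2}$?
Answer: $\frac{67947049}{1602641089} \approx 0.042397$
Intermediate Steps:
$b = \frac{2}{43}$ ($b = - \frac{4}{\left(-717 + 670\right) - 39} = - \frac{4}{-47 - 39} = - \frac{4}{-86} = \left(-4\right) \left(- \frac{1}{86}\right) = \frac{2}{43} \approx 0.046512$)
$\left(\frac{-263 + 28}{552 + 379} + b\right)^{2} = \left(\frac{-263 + 28}{552 + 379} + \frac{2}{43}\right)^{2} = \left(- \frac{235}{931} + \frac{2}{43}\right)^{2} = \left(- \frac{8243}{40033}\right)^{2} = \frac{67947049}{1602641089}$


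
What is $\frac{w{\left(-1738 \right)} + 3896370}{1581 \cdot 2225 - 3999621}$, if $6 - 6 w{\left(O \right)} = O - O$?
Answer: $- \frac{3896371}{481896} \approx -8.0855$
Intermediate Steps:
$w{\left(O \right)} = 1$ ($w{\left(O \right)} = 1 - \frac{O - O}{6} = 1 - 0 = 1 + 0 = 1$)
$\frac{w{\left(-1738 \right)} + 3896370}{1581 \cdot 2225 - 3999621} = \frac{1 + 3896370}{1581 \cdot 2225 - 3999621} = \frac{3896371}{3517725 - 3999621} = \frac{3896371}{-481896} = 3896371 \left(- \frac{1}{481896}\right) = - \frac{3896371}{481896}$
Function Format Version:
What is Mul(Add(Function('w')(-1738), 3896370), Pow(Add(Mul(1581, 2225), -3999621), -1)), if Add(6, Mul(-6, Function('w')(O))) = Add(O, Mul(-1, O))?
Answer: Rational(-3896371, 481896) ≈ -8.0855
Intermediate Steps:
Function('w')(O) = 1 (Function('w')(O) = Add(1, Mul(Rational(-1, 6), Add(O, Mul(-1, O)))) = Add(1, Mul(Rational(-1, 6), 0)) = Add(1, 0) = 1)
Mul(Add(Function('w')(-1738), 3896370), Pow(Add(Mul(1581, 2225), -3999621), -1)) = Mul(Add(1, 3896370), Pow(Add(Mul(1581, 2225), -3999621), -1)) = Mul(3896371, Pow(Add(3517725, -3999621), -1)) = Mul(3896371, Pow(-481896, -1)) = Mul(3896371, Rational(-1, 481896)) = Rational(-3896371, 481896)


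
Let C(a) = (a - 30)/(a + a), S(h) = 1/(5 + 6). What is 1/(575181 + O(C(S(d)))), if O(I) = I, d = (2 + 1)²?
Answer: 2/1150033 ≈ 1.7391e-6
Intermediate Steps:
d = 9 (d = 3² = 9)
S(h) = 1/11
C(a) = (-30 + a)/(2*a) (C(a) = (-30 + a)/((2*a)) = (-30 + a)*(1/(2*a)) = (-30 + a)/(2*a))
1/(575181 + O(C(S(d)))) = 1/(575181 + (-30 + 1/11)/(2*(1/11))) = 1/(575181 + (½)*11*(-329/11)) = 1/(575181 - 329/2) = 1/(1150033/2) = 2/1150033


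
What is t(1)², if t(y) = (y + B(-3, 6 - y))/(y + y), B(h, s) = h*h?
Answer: 25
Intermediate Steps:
B(h, s) = h²
t(y) = (9 + y)/(2*y) (t(y) = (y + (-3)²)/(y + y) = (y + 9)/((2*y)) = (9 + y)*(1/(2*y)) = (9 + y)/(2*y))
t(1)² = ((½)*(9 + 1)/1)² = ((½)*1*10)² = 5² = 25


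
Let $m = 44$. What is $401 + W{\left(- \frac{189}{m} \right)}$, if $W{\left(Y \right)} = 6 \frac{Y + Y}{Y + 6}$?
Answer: $\frac{9269}{25} \approx 370.76$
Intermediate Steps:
$W{\left(Y \right)} = \frac{12 Y}{6 + Y}$ ($W{\left(Y \right)} = 6 \frac{2 Y}{6 + Y} = \frac{12 Y}{6 + Y}$)
$401 + W{\left(- \frac{189}{m} \right)} = 401 + \frac{12 \left(- \frac{189}{44}\right)}{6 - \frac{189}{44}} = 401 + \frac{12 \left(\left(-189\right) \frac{1}{44}\right)}{6 - \frac{189}{44}} = 401 + 12 \left(- \frac{189}{44}\right) \frac{1}{6 - \frac{189}{44}} = 401 + 12 \left(- \frac{189}{44}\right) \frac{1}{\frac{75}{44}} = 401 + 12 \left(- \frac{189}{44}\right) \frac{44}{75} = 401 - \frac{756}{25} = \frac{9269}{25}$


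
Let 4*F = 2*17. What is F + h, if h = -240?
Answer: -463/2 ≈ -231.50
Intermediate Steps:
F = 17/2 (F = (2*17)/4 = (1/4)*34 = 17/2 ≈ 8.5000)
F + h = 17/2 - 240 = -463/2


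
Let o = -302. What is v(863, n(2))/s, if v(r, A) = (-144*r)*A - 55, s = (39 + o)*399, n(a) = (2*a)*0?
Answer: 55/104937 ≈ 0.00052412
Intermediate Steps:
n(a) = 0
s = -104937 (s = (39 - 302)*399 = -263*399 = -104937)
v(r, A) = -55 - 144*A*r (v(r, A) = -144*A*r - 55 = -55 - 144*A*r)
v(863, n(2))/s = (-55 - 144*0*863)/(-104937) = (-55 + 0)*(-1/104937) = -55*(-1/104937) = 55/104937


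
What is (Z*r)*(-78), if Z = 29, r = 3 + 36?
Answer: -88218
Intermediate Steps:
r = 39
(Z*r)*(-78) = (29*39)*(-78) = 1131*(-78) = -88218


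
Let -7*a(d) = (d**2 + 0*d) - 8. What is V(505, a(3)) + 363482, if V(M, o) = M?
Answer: 363987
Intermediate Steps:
a(d) = 8/7 - d**2/7 (a(d) = -((d**2 + 0*d) - 8)/7 = -((d**2 + 0) - 8)/7 = -(d**2 - 8)/7 = -(-8 + d**2)/7 = 8/7 - d**2/7)
V(505, a(3)) + 363482 = 505 + 363482 = 363987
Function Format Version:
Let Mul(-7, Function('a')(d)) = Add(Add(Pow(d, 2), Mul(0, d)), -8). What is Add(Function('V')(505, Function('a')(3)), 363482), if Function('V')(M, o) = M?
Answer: 363987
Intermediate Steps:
Function('a')(d) = Add(Rational(8, 7), Mul(Rational(-1, 7), Pow(d, 2))) (Function('a')(d) = Mul(Rational(-1, 7), Add(Add(Pow(d, 2), Mul(0, d)), -8)) = Mul(Rational(-1, 7), Add(Add(Pow(d, 2), 0), -8)) = Mul(Rational(-1, 7), Add(Pow(d, 2), -8)) = Mul(Rational(-1, 7), Add(-8, Pow(d, 2))) = Add(Rational(8, 7), Mul(Rational(-1, 7), Pow(d, 2))))
Add(Function('V')(505, Function('a')(3)), 363482) = Add(505, 363482) = 363987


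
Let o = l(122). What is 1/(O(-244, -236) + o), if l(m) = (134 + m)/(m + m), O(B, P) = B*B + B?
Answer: 61/3616876 ≈ 1.6865e-5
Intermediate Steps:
O(B, P) = B + B² (O(B, P) = B² + B = B + B²)
l(m) = (134 + m)/(2*m) (l(m) = (134 + m)/((2*m)) = (134 + m)*(1/(2*m)) = (134 + m)/(2*m))
o = 64/61 (o = (½)*(134 + 122)/122 = (½)*(1/122)*256 = 64/61 ≈ 1.0492)
1/(O(-244, -236) + o) = 1/(-244*(1 - 244) + 64/61) = 1/(-244*(-243) + 64/61) = 1/(59292 + 64/61) = 1/(3616876/61) = 61/3616876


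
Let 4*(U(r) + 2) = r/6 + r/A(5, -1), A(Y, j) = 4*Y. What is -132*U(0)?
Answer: 264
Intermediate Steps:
U(r) = -2 + 13*r/240 (U(r) = -2 + (r/6 + r/((4*5)))/4 = -2 + (r*(1/6) + r/20)/4 = -2 + (r/6 + r*(1/20))/4 = -2 + (r/6 + r/20)/4 = -2 + (13*r/60)/4 = -2 + 13*r/240)
-132*U(0) = -132*(-2 + (13/240)*0) = -132*(-2 + 0) = -132*(-2) = 264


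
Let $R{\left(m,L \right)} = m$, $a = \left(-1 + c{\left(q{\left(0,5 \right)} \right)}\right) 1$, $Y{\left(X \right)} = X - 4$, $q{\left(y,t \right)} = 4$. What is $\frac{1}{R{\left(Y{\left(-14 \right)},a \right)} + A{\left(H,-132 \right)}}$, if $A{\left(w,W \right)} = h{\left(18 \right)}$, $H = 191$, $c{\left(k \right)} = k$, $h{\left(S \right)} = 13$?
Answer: $- \frac{1}{5} \approx -0.2$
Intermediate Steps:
$A{\left(w,W \right)} = 13$
$Y{\left(X \right)} = -4 + X$
$a = 3$ ($a = \left(-1 + 4\right) 1 = 3 \cdot 1 = 3$)
$\frac{1}{R{\left(Y{\left(-14 \right)},a \right)} + A{\left(H,-132 \right)}} = \frac{1}{\left(-4 - 14\right) + 13} = \frac{1}{-18 + 13} = \frac{1}{-5} = - \frac{1}{5}$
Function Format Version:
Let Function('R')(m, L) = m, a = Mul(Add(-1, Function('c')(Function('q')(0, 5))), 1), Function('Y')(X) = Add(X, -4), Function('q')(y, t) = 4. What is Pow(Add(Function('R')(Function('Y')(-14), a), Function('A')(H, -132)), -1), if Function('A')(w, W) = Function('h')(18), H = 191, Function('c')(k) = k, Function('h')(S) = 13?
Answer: Rational(-1, 5) ≈ -0.20000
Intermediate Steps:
Function('A')(w, W) = 13
Function('Y')(X) = Add(-4, X)
a = 3 (a = Mul(Add(-1, 4), 1) = Mul(3, 1) = 3)
Pow(Add(Function('R')(Function('Y')(-14), a), Function('A')(H, -132)), -1) = Pow(Add(Add(-4, -14), 13), -1) = Pow(Add(-18, 13), -1) = Pow(-5, -1) = Rational(-1, 5)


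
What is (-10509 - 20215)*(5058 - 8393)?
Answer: 102464540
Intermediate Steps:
(-10509 - 20215)*(5058 - 8393) = -30724*(-3335) = 102464540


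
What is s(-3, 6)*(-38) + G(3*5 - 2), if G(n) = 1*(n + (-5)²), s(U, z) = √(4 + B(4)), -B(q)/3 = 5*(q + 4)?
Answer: 38 - 76*I*√29 ≈ 38.0 - 409.27*I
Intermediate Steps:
B(q) = -60 - 15*q (B(q) = -15*(q + 4) = -15*(4 + q) = -3*(20 + 5*q) = -60 - 15*q)
s(U, z) = 2*I*√29 (s(U, z) = √(4 + (-60 - 15*4)) = √(4 + (-60 - 60)) = √(4 - 120) = √(-116) = 2*I*√29)
G(n) = 25 + n (G(n) = 1*(n + 25) = 1*(25 + n) = 25 + n)
s(-3, 6)*(-38) + G(3*5 - 2) = (2*I*√29)*(-38) + (25 + (3*5 - 2)) = -76*I*√29 + (25 + (15 - 2)) = -76*I*√29 + (25 + 13) = -76*I*√29 + 38 = 38 - 76*I*√29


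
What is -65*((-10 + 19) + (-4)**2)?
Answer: -1625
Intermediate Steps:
-65*((-10 + 19) + (-4)**2) = -65*(9 + 16) = -65*25 = -1625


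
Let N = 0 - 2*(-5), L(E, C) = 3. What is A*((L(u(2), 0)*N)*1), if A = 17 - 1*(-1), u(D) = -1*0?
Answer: 540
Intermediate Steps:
u(D) = 0
A = 18 (A = 17 + 1 = 18)
N = 10 (N = 0 + 10 = 10)
A*((L(u(2), 0)*N)*1) = 18*((3*10)*1) = 18*(30*1) = 18*30 = 540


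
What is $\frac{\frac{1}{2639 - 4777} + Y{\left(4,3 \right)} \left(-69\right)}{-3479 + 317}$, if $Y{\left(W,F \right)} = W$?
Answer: $\frac{590089}{6760356} \approx 0.087287$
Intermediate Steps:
$\frac{\frac{1}{2639 - 4777} + Y{\left(4,3 \right)} \left(-69\right)}{-3479 + 317} = \frac{\frac{1}{2639 - 4777} + 4 \left(-69\right)}{-3479 + 317} = \frac{\frac{1}{-2138} - 276}{-3162} = \left(- \frac{1}{2138} - 276\right) \left(- \frac{1}{3162}\right) = \left(- \frac{590089}{2138}\right) \left(- \frac{1}{3162}\right) = \frac{590089}{6760356}$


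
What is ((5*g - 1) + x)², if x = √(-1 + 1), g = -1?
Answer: 36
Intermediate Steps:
x = 0 (x = √0 = 0)
((5*g - 1) + x)² = ((5*(-1) - 1) + 0)² = ((-5 - 1) + 0)² = (-6 + 0)² = (-6)² = 36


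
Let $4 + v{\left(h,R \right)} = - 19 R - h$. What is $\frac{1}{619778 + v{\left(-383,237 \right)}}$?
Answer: $\frac{1}{615654} \approx 1.6243 \cdot 10^{-6}$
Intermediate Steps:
$v{\left(h,R \right)} = -4 - h - 19 R$ ($v{\left(h,R \right)} = -4 - \left(h + 19 R\right) = -4 - h - 19 R$)
$\frac{1}{619778 + v{\left(-383,237 \right)}} = \frac{1}{619778 - 4124} = \frac{1}{615654}$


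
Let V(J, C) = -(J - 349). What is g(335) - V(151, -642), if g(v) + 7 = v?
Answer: 130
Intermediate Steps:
g(v) = -7 + v
V(J, C) = 349 - J (V(J, C) = -(-349 + J) = 349 - J)
g(335) - V(151, -642) = (-7 + 335) - (349 - 1*151) = 328 - (349 - 151) = 328 - 1*198 = 328 - 198 = 130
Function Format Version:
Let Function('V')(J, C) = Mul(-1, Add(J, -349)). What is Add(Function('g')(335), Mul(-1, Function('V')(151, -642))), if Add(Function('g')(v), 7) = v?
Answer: 130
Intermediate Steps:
Function('g')(v) = Add(-7, v)
Function('V')(J, C) = Add(349, Mul(-1, J)) (Function('V')(J, C) = Mul(-1, Add(-349, J)) = Add(349, Mul(-1, J)))
Add(Function('g')(335), Mul(-1, Function('V')(151, -642))) = Add(Add(-7, 335), Mul(-1, Add(349, Mul(-1, 151)))) = Add(328, Mul(-1, Add(349, -151))) = Add(328, Mul(-1, 198)) = Add(328, -198) = 130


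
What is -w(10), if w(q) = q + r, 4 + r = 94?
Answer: -100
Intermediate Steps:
r = 90 (r = -4 + 94 = 90)
w(q) = 90 + q (w(q) = q + 90 = 90 + q)
-w(10) = -(90 + 10) = -1*100 = -100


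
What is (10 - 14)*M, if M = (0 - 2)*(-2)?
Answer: -16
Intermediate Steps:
M = 4 (M = -2*(-2) = 4)
(10 - 14)*M = (10 - 14)*4 = -4*4 = -16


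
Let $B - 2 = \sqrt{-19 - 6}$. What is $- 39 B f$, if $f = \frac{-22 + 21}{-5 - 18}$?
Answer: $- \frac{78}{23} - \frac{195 i}{23} \approx -3.3913 - 8.4783 i$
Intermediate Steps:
$B = 2 + 5 i$ ($B = 2 + \sqrt{-19 - 6} = 2 + \sqrt{-25} = 2 + 5 i \approx 2.0 + 5.0 i$)
$f = \frac{1}{23}$ ($f = - \frac{1}{-23} = \left(-1\right) \left(- \frac{1}{23}\right) = \frac{1}{23} \approx 0.043478$)
$- 39 B f = - 39 \left(2 + 5 i\right) \frac{1}{23} = \left(-78 - 195 i\right) \frac{1}{23} = - \frac{78}{23} - \frac{195 i}{23}$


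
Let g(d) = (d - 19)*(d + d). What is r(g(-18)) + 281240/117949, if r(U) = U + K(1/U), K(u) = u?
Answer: 209642676205/157108068 ≈ 1334.4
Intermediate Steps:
g(d) = 2*d*(-19 + d) (g(d) = (-19 + d)*(2*d) = 2*d*(-19 + d))
r(U) = U + 1/U
r(g(-18)) + 281240/117949 = (2*(-18)*(-19 - 18) + 1/(2*(-18)*(-19 - 18))) + 281240/117949 = (2*(-18)*(-37) + 1/(2*(-18)*(-37))) + 281240*(1/117949) = (1332 + 1/1332) + 281240/117949 = 1774225/1332 + 281240/117949 = 209642676205/157108068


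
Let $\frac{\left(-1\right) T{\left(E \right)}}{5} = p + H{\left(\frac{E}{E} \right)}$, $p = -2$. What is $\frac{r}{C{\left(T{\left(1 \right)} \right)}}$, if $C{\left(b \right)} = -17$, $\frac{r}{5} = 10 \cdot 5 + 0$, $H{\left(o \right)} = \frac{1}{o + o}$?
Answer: $- \frac{250}{17} \approx -14.706$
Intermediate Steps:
$H{\left(o \right)} = \frac{1}{2 o}$
$T{\left(E \right)} = \frac{15}{2}$ ($T{\left(E \right)} = - 5 \left(-2 + \frac{1}{2 \frac{E}{E}}\right) = - 5 \left(-2 + \frac{1}{2 \cdot 1}\right) = - 5 \left(-2 + \frac{1}{2} \cdot 1\right) = - 5 \left(-2 + \frac{1}{2}\right) = \left(-5\right) \left(- \frac{3}{2}\right) = \frac{15}{2}$)
$r = 250$ ($r = 5 \left(10 \cdot 5 + 0\right) = 5 \left(50 + 0\right) = 5 \cdot 50 = 250$)
$\frac{r}{C{\left(T{\left(1 \right)} \right)}} = \frac{250}{-17} = 250 \left(- \frac{1}{17}\right) = - \frac{250}{17}$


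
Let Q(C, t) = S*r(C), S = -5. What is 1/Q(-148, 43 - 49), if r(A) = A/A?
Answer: -⅕ ≈ -0.20000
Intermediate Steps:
r(A) = 1
Q(C, t) = -5 (Q(C, t) = -5*1 = -5)
1/Q(-148, 43 - 49) = 1/(-5) = -⅕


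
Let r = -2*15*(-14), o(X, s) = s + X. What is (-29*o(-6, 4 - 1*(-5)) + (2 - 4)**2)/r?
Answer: -83/420 ≈ -0.19762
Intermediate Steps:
o(X, s) = X + s
r = 420 (r = -30*(-14) = 420)
(-29*o(-6, 4 - 1*(-5)) + (2 - 4)**2)/r = (-29*(-6 + (4 - 1*(-5))) + (2 - 4)**2)/420 = (-29*(-6 + (4 + 5)) + (-2)**2)*(1/420) = (-29*(-6 + 9) + 4)*(1/420) = (-29*3 + 4)*(1/420) = (-87 + 4)*(1/420) = -83*1/420 = -83/420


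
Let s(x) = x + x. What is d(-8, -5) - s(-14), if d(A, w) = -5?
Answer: 23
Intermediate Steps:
s(x) = 2*x
d(-8, -5) - s(-14) = -5 - 2*(-14) = -5 - 1*(-28) = -5 + 28 = 23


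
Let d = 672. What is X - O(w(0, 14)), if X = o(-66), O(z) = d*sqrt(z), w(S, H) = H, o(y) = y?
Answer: -66 - 672*sqrt(14) ≈ -2580.4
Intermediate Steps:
O(z) = 672*sqrt(z)
X = -66
X - O(w(0, 14)) = -66 - 672*sqrt(14)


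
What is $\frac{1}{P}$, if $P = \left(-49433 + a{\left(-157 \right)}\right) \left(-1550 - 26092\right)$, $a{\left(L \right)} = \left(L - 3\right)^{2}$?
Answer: $\frac{1}{658791786} \approx 1.5179 \cdot 10^{-9}$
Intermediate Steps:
$a{\left(L \right)} = \left(-3 + L\right)^{2}$
$P = 658791786$ ($P = \left(-49433 + \left(-3 - 157\right)^{2}\right) \left(-1550 - 26092\right) = \left(-49433 + \left(-160\right)^{2}\right) \left(-27642\right) = \left(-49433 + 25600\right) \left(-27642\right) = \left(-23833\right) \left(-27642\right) = 658791786$)
$\frac{1}{P} = \frac{1}{658791786}$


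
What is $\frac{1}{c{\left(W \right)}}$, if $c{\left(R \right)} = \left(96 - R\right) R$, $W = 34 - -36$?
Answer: $\frac{1}{1820} \approx 0.00054945$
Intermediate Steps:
$W = 70$ ($W = 34 + 36 = 70$)
$c{\left(R \right)} = R \left(96 - R\right)$
$\frac{1}{c{\left(W \right)}} = \frac{1}{70 \left(96 - 70\right)} = \frac{1}{70 \cdot 26} = \frac{1}{1820}$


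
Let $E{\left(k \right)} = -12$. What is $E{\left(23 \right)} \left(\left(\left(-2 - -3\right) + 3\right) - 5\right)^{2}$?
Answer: $-12$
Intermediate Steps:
$E{\left(23 \right)} \left(\left(\left(-2 - -3\right) + 3\right) - 5\right)^{2} = - 12 \left(\left(\left(-2 - -3\right) + 3\right) - 5\right)^{2} = - 12 \left(\left(\left(-2 + 3\right) + 3\right) - 5\right)^{2} = - 12 \left(\left(1 + 3\right) - 5\right)^{2} = - 12 \left(4 - 5\right)^{2} = - 12 \left(-1\right)^{2} = \left(-12\right) 1 = -12$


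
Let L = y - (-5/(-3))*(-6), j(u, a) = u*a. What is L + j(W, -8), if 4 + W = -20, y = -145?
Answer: 57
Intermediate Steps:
W = -24 (W = -4 - 20 = -24)
j(u, a) = a*u
L = -135 (L = -145 - (-5/(-3))*(-6) = -145 - (-5*(-⅓))*(-6) = -145 - 5*(-6)/3 = -145 - 1*(-10) = -145 + 10 = -135)
L + j(W, -8) = -135 - 8*(-24) = -135 + 192 = 57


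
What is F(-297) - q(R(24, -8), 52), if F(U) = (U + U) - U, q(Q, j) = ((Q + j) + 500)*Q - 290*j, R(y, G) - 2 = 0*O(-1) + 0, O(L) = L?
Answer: 13675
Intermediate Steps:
R(y, G) = 2 (R(y, G) = 2 + (0*(-1) + 0) = 2 + (0 + 0) = 2 + 0 = 2)
q(Q, j) = -290*j + Q*(500 + Q + j) (q(Q, j) = (500 + Q + j)*Q - 290*j = Q*(500 + Q + j) - 290*j = -290*j + Q*(500 + Q + j))
F(U) = U (F(U) = 2*U - U = U)
F(-297) - q(R(24, -8), 52) = -297 - (2² - 290*52 + 500*2 + 2*52) = -297 - (4 - 15080 + 1000 + 104) = -297 - 1*(-13972) = -297 + 13972 = 13675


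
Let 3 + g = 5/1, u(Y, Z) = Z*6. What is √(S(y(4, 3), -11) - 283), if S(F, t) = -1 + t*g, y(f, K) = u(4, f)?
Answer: 3*I*√34 ≈ 17.493*I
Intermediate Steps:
u(Y, Z) = 6*Z
y(f, K) = 6*f
g = 2 (g = -3 + 5/1 = -3 + 5*1 = -3 + 5 = 2)
S(F, t) = -1 + 2*t (S(F, t) = -1 + t*2 = -1 + 2*t)
√(S(y(4, 3), -11) - 283) = √((-1 + 2*(-11)) - 283) = √((-1 - 22) - 283) = √(-23 - 283) = √(-306) = 3*I*√34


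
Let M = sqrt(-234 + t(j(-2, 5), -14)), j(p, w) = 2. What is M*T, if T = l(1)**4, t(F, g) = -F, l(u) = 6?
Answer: 2592*I*sqrt(59) ≈ 19910.0*I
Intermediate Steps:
T = 1296 (T = 6**4 = 1296)
M = 2*I*sqrt(59) (M = sqrt(-234 - 1*2) = sqrt(-234 - 2) = sqrt(-236) = 2*I*sqrt(59) ≈ 15.362*I)
M*T = (2*I*sqrt(59))*1296 = 2592*I*sqrt(59)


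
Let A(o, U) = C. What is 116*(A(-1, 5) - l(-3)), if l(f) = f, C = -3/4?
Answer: 261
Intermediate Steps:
C = -¾ (C = -3*¼ = -¾ ≈ -0.75000)
A(o, U) = -¾
116*(A(-1, 5) - l(-3)) = 116*(-¾ - 1*(-3)) = 116*(-¾ + 3) = 116*(9/4) = 261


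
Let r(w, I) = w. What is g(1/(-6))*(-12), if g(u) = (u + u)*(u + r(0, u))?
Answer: -⅔ ≈ -0.66667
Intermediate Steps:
g(u) = 2*u² (g(u) = (u + u)*(u + 0) = (2*u)*u = 2*u²)
g(1/(-6))*(-12) = (2*(1/(-6))²)*(-12) = (2*(-⅙)²)*(-12) = (2*(1/36))*(-12) = (1/18)*(-12) = -⅔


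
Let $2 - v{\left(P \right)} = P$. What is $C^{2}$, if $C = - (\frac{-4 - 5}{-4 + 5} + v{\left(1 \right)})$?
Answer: $64$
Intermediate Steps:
$v{\left(P \right)} = 2 - P$
$C = 8$ ($C = - (\frac{-4 - 5}{-4 + 5} + \left(2 - 1\right)) = - (- \frac{9}{1} + \left(2 - 1\right)) = - (\left(-9\right) 1 + 1) = - (-9 + 1) = \left(-1\right) \left(-8\right) = 8$)
$C^{2} = 8^{2} = 64$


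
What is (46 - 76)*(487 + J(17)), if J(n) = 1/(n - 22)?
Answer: -14604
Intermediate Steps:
J(n) = 1/(-22 + n)
(46 - 76)*(487 + J(17)) = (46 - 76)*(487 + 1/(-22 + 17)) = -30*(487 + 1/(-5)) = -30*(487 - ⅕) = -30*2434/5 = -14604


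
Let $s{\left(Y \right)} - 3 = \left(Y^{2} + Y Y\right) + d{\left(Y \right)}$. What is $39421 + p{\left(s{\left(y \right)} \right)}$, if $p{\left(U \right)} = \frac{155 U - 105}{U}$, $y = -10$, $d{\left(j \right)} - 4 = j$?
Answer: $\frac{7796367}{197} \approx 39575.0$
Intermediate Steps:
$d{\left(j \right)} = 4 + j$
$s{\left(Y \right)} = 7 + Y + 2 Y^{2}$ ($s{\left(Y \right)} = 3 + \left(\left(Y^{2} + Y Y\right) + \left(4 + Y\right)\right) = 3 + \left(\left(Y^{2} + Y^{2}\right) + \left(4 + Y\right)\right) = 3 + \left(2 Y^{2} + \left(4 + Y\right)\right) = 3 + \left(4 + Y + 2 Y^{2}\right) = 7 + Y + 2 Y^{2}$)
$p{\left(U \right)} = \frac{-105 + 155 U}{U}$
$39421 + p{\left(s{\left(y \right)} \right)} = 39421 + \left(155 - \frac{105}{7 - 10 + 2 \left(-10\right)^{2}}\right) = 39421 + \left(155 - \frac{105}{7 - 10 + 2 \cdot 100}\right) = 39421 + \left(155 - \frac{105}{7 - 10 + 200}\right) = 39421 + \left(155 - \frac{105}{197}\right) = 39421 + \frac{30430}{197} = \frac{7796367}{197}$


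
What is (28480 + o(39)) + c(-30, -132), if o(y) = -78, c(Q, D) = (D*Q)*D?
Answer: -494318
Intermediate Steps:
c(Q, D) = Q*D²
(28480 + o(39)) + c(-30, -132) = (28480 - 78) - 30*(-132)² = 28402 - 30*17424 = 28402 - 522720 = -494318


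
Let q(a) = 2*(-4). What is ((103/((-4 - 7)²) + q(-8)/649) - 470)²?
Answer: 11218085134281/50965321 ≈ 2.2011e+5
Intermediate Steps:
q(a) = -8
((103/((-4 - 7)²) + q(-8)/649) - 470)² = ((103/((-4 - 7)²) - 8/649) - 470)² = ((103/((-11)²) - 8*1/649) - 470)² = ((103/121 - 8/649) - 470)² = (5989/7139 - 470)² = (-3349341/7139)² = 11218085134281/50965321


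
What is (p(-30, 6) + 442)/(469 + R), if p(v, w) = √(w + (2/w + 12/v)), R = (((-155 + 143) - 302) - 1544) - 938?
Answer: -34/179 - √1335/34905 ≈ -0.19099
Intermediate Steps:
R = -2796 (R = ((-12 - 302) - 1544) - 938 = (-314 - 1544) - 938 = -1858 - 938 = -2796)
p(v, w) = √(w + 2/w + 12/v)
(p(-30, 6) + 442)/(469 + R) = (√(6 + 2/6 + 12/(-30)) + 442)/(469 - 2796) = (√(6 + 2*(⅙) + 12*(-1/30)) + 442)/(-2327) = (√(6 + ⅓ - ⅖) + 442)*(-1/2327) = (√(89/15) + 442)*(-1/2327) = (√1335/15 + 442)*(-1/2327) = (442 + √1335/15)*(-1/2327) = -34/179 - √1335/34905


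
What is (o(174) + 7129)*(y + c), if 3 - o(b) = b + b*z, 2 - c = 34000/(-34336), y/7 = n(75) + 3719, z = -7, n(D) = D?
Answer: 233015529880/1073 ≈ 2.1716e+8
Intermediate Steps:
y = 26558 (y = 7*(75 + 3719) = 7*3794 = 26558)
c = 6417/2146 (c = 2 - 34000/(-34336) = 2 - 34000*(-1)/34336 = 2 - 1*(-2125/2146) = 2 + 2125/2146 = 6417/2146 ≈ 2.9902)
o(b) = 3 + 6*b (o(b) = 3 - (b + b*(-7)) = 3 - (b - 7*b) = 3 - (-6)*b = 3 + 6*b)
(o(174) + 7129)*(y + c) = ((3 + 6*174) + 7129)*(26558 + 6417/2146) = ((3 + 1044) + 7129)*(56999885/2146) = (1047 + 7129)*(56999885/2146) = 8176*(56999885/2146) = 233015529880/1073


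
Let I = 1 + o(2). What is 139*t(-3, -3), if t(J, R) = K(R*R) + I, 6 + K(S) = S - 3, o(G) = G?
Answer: 417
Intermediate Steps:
K(S) = -9 + S (K(S) = -6 + (S - 3) = -6 + (-3 + S) = -9 + S)
I = 3 (I = 1 + 2 = 3)
t(J, R) = -6 + R**2 (t(J, R) = (-9 + R*R) + 3 = (-9 + R**2) + 3 = -6 + R**2)
139*t(-3, -3) = 139*(-6 + (-3)**2) = 139*(-6 + 9) = 139*3 = 417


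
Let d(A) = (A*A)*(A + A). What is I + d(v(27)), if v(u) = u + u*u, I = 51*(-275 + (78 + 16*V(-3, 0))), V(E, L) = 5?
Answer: 864156465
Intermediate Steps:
I = -5967 (I = 51*(-275 + (78 + 16*5)) = 51*(-275 + (78 + 80)) = 51*(-275 + 158) = 51*(-117) = -5967)
v(u) = u + u²
d(A) = 2*A³ (d(A) = A²*(2*A) = 2*A³)
I + d(v(27)) = -5967 + 2*(27*(1 + 27))³ = -5967 + 2*(27*28)³ = -5967 + 2*756³ = -5967 + 2*432081216 = -5967 + 864162432 = 864156465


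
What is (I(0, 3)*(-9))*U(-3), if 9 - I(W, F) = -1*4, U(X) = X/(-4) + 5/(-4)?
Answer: 117/2 ≈ 58.500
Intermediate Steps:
U(X) = -5/4 - X/4 (U(X) = X*(-¼) + 5*(-¼) = -X/4 - 5/4 = -5/4 - X/4)
I(W, F) = 13 (I(W, F) = 9 - (-1)*4 = 9 - 1*(-4) = 9 + 4 = 13)
(I(0, 3)*(-9))*U(-3) = (13*(-9))*(-5/4 - ¼*(-3)) = -117*(-5/4 + ¾) = -117*(-½) = 117/2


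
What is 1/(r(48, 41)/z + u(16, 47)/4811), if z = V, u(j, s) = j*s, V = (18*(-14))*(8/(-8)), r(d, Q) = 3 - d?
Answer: -134708/2999 ≈ -44.918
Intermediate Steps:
V = 252 (V = -2016*(-1)/8 = -252*(-1) = 252)
z = 252
1/(r(48, 41)/z + u(16, 47)/4811) = 1/((3 - 1*48)/252 + (16*47)/4811) = 1/((3 - 48)*(1/252) + 752*(1/4811)) = 1/(-45*1/252 + 752/4811) = 1/(-5/28 + 752/4811) = 1/(-2999/134708) = -134708/2999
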